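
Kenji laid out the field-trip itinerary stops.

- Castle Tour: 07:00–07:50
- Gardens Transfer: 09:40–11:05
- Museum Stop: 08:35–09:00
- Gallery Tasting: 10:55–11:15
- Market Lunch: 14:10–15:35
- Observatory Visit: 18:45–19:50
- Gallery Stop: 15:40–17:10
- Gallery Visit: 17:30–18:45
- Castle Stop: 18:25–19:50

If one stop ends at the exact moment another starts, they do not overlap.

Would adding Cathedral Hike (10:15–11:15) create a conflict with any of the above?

Yes — it overlaps Gallery Tasting, Gardens Transfer

Castle Tour: ends 07:50 at or before Cathedral Hike starts 10:15 → clear.
Museum Stop: ends 09:00 at or before Cathedral Hike starts 10:15 → clear.
Gardens Transfer: starts 09:40 before Cathedral Hike ends 11:15, and ends 11:05 after Cathedral Hike starts 10:15 → overlap.
Gallery Tasting: starts 10:55 before Cathedral Hike ends 11:15, and ends 11:15 after Cathedral Hike starts 10:15 → overlap.
Market Lunch: starts 14:10 at or after Cathedral Hike ends 11:15 → clear.
Gallery Stop: starts 15:40 at or after Cathedral Hike ends 11:15 → clear.
Gallery Visit: starts 17:30 at or after Cathedral Hike ends 11:15 → clear.
Castle Stop: starts 18:25 at or after Cathedral Hike ends 11:15 → clear.
Observatory Visit: starts 18:45 at or after Cathedral Hike ends 11:15 → clear.
Cathedral Hike overlaps Gardens Transfer, Gallery Tasting.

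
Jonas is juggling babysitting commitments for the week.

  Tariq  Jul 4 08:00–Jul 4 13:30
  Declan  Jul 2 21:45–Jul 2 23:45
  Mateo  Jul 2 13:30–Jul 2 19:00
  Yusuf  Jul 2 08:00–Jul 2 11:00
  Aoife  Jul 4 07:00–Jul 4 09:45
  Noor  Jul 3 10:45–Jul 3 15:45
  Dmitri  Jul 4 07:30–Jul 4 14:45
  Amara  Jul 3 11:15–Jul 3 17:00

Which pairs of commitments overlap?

Sorted by start: Yusuf, Mateo, Declan, Noor, Amara, Aoife, Dmitri, Tariq.
Mateo starts after Yusuf ends — done with Yusuf.
Declan starts after Mateo ends — done with Mateo.
Noor starts after Declan ends — done with Declan.
Amara starts before Noor ends → Noor and Amara overlap.
Aoife starts after Noor ends — done with Noor.
Aoife starts after Amara ends — done with Amara.
Dmitri starts before Aoife ends → Aoife and Dmitri overlap.
Tariq starts before Aoife ends → Aoife and Tariq overlap.
Tariq starts before Dmitri ends → Dmitri and Tariq overlap.

Amara & Noor, Aoife & Dmitri, Aoife & Tariq, Dmitri & Tariq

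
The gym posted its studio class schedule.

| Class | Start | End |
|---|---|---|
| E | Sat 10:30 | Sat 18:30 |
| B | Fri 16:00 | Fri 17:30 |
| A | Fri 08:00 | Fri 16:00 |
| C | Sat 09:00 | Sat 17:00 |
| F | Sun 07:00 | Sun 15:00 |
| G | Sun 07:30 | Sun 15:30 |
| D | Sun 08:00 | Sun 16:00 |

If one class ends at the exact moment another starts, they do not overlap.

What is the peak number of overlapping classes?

Sort all start/end points and keep a running count:
Fri 08:00 start A → 1
Fri 16:00 end A → 0
Fri 16:00 start B → 1
Fri 17:30 end B → 0
Sat 09:00 start C → 1
Sat 10:30 start E → 2
Sat 17:00 end C → 1
Sat 18:30 end E → 0
Sun 07:00 start F → 1
Sun 07:30 start G → 2
Sun 08:00 start D → 3
Sun 15:00 end F → 2
Sun 15:30 end G → 1
Sun 16:00 end D → 0
Peak is 3, at Sun 08:00 (D, F, G).

3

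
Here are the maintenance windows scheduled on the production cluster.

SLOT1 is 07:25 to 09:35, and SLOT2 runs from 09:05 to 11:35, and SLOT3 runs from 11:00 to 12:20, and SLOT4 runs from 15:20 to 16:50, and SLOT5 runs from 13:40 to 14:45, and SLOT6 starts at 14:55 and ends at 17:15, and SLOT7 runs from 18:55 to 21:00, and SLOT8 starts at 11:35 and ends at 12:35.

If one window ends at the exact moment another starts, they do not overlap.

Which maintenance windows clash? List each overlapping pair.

Sorted by start: SLOT1, SLOT2, SLOT3, SLOT8, SLOT5, SLOT6, SLOT4, SLOT7.
SLOT2 starts before SLOT1 ends → SLOT1 and SLOT2 overlap.
SLOT3 starts after SLOT1 ends; SLOT1 is clear from here.
SLOT3 starts before SLOT2 ends → SLOT2 and SLOT3 overlap.
SLOT8 starts exactly when SLOT2 ends (back-to-back, no overlap); SLOT2 is clear from here.
SLOT8 starts before SLOT3 ends → SLOT3 and SLOT8 overlap.
SLOT5 starts after SLOT3 ends; SLOT3 is clear from here.
SLOT5 starts after SLOT8 ends; SLOT8 is clear from here.
SLOT6 starts after SLOT5 ends; SLOT5 is clear from here.
SLOT4 starts before SLOT6 ends → SLOT6 and SLOT4 overlap.
SLOT7 starts after SLOT6 ends.
SLOT7 starts after SLOT4 ends.

SLOT1 & SLOT2, SLOT2 & SLOT3, SLOT3 & SLOT8, SLOT4 & SLOT6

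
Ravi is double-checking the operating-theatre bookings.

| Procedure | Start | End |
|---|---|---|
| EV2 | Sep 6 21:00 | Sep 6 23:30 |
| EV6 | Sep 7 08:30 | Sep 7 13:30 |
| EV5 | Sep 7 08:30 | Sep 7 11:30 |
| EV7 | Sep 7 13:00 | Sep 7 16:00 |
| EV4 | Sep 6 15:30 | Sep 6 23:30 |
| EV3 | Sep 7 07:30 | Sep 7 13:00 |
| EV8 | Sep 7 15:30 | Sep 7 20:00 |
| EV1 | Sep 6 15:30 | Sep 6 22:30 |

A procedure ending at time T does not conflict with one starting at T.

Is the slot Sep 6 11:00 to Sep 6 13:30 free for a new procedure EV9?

EV1: starts Sep 6 15:30 at or after EV9 ends Sep 6 13:30 → clear.
EV4: starts Sep 6 15:30 at or after EV9 ends Sep 6 13:30 → clear.
EV2: starts Sep 6 21:00 at or after EV9 ends Sep 6 13:30 → clear.
EV3: starts Sep 7 07:30 at or after EV9 ends Sep 6 13:30 → clear.
EV5: starts Sep 7 08:30 at or after EV9 ends Sep 6 13:30 → clear.
EV6: starts Sep 7 08:30 at or after EV9 ends Sep 6 13:30 → clear.
EV7: starts Sep 7 13:00 at or after EV9 ends Sep 6 13:30 → clear.
EV8: starts Sep 7 15:30 at or after EV9 ends Sep 6 13:30 → clear.

Yes — the slot is free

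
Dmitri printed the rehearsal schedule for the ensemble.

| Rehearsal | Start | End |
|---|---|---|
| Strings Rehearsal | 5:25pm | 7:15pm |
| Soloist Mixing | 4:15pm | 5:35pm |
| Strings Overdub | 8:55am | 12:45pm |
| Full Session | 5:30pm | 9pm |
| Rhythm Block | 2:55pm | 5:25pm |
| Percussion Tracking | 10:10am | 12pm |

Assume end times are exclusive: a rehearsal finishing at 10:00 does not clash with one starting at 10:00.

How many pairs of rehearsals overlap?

5

Sorted by start: Strings Overdub, Percussion Tracking, Rhythm Block, Soloist Mixing, Strings Rehearsal, Full Session.
Percussion Tracking starts before Strings Overdub ends → Strings Overdub and Percussion Tracking overlap.
Rhythm Block starts after Strings Overdub ends — done with Strings Overdub.
Rhythm Block starts after Percussion Tracking ends — done with Percussion Tracking.
Soloist Mixing starts before Rhythm Block ends → Rhythm Block and Soloist Mixing overlap.
Strings Rehearsal starts exactly when Rhythm Block ends (back-to-back, no overlap) — done with Rhythm Block.
Strings Rehearsal starts before Soloist Mixing ends → Soloist Mixing and Strings Rehearsal overlap.
Full Session starts before Soloist Mixing ends → Soloist Mixing and Full Session overlap.
Full Session starts before Strings Rehearsal ends → Strings Rehearsal and Full Session overlap.
Overlapping pairs: Full Session & Soloist Mixing, Full Session & Strings Rehearsal, Percussion Tracking & Strings Overdub, Rhythm Block & Soloist Mixing, Soloist Mixing & Strings Rehearsal — 5 in total.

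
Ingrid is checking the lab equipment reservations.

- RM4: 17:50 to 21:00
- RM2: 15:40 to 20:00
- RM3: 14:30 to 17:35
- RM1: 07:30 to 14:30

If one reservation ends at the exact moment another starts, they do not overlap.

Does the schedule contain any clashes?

Yes

Two intervals overlap when each starts before the other ends.
Sorted by start: RM1, RM3, RM2, RM4.
RM3 starts exactly when RM1 ends (back-to-back, no overlap), so RM1 has no further overlaps.
RM2 starts before RM3 ends → RM3 and RM2 overlap.
That's a conflict, so the schedule is not conflict-free.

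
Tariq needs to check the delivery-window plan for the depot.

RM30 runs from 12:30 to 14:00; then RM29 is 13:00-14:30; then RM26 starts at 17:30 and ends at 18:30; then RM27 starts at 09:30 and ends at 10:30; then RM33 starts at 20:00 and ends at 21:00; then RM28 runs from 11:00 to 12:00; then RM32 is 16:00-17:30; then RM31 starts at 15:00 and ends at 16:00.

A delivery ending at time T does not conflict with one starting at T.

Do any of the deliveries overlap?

Sorted by start: RM27, RM28, RM30, RM29, RM31, RM32, RM26, RM33.
RM28 starts after RM27 ends — done with RM27.
RM30 starts after RM28 ends — done with RM28.
RM29 starts before RM30 ends → RM30 and RM29 overlap.
That's a conflict, so the schedule is not conflict-free.

Yes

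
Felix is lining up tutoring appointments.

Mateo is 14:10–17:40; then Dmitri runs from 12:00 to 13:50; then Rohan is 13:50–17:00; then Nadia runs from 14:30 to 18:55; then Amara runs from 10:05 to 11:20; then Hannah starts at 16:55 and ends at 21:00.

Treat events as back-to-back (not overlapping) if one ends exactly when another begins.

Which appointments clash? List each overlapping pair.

Check each pair: they overlap iff neither finishes before the other starts.
Sorted by start: Amara, Dmitri, Rohan, Mateo, Nadia, Hannah.
Dmitri starts after Amara ends, so Amara has no further overlaps.
Rohan starts exactly when Dmitri ends (back-to-back, no overlap), so Dmitri has no further overlaps.
Mateo starts before Rohan ends → Rohan and Mateo overlap.
Nadia starts before Rohan ends → Rohan and Nadia overlap.
Hannah starts before Rohan ends → Rohan and Hannah overlap.
Nadia starts before Mateo ends → Mateo and Nadia overlap.
Hannah starts before Mateo ends → Mateo and Hannah overlap.
Hannah starts before Nadia ends → Nadia and Hannah overlap.

Hannah & Mateo, Hannah & Nadia, Hannah & Rohan, Mateo & Nadia, Mateo & Rohan, Nadia & Rohan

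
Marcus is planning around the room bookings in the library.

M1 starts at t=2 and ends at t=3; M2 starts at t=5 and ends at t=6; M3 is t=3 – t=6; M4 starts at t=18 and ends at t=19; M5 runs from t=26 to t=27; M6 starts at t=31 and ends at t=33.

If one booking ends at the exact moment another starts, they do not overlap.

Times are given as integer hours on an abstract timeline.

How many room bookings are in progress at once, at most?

Sort all start/end points and keep a running count:
t=2 start M1 → 1
t=3 end M1 → 0
t=3 start M3 → 1
t=5 start M2 → 2
t=6 end M2 → 1
t=6 end M3 → 0
t=18 start M4 → 1
t=19 end M4 → 0
t=26 start M5 → 1
t=27 end M5 → 0
t=31 start M6 → 1
t=33 end M6 → 0
Peak is 2, at t=5 (M2, M3).

2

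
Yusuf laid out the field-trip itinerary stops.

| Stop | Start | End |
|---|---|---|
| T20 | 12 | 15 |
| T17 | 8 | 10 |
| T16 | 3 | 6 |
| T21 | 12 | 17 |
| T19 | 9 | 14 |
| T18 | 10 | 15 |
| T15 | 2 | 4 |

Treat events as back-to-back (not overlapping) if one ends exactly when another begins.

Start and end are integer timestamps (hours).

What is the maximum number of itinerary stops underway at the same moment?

4

Sort all start/end points and keep a running count:
2 start T15 → 1
3 start T16 → 2
4 end T15 → 1
6 end T16 → 0
8 start T17 → 1
9 start T19 → 2
10 end T17 → 1
10 start T18 → 2
12 start T20 → 3
12 start T21 → 4
14 end T19 → 3
15 end T18 → 2
15 end T20 → 1
17 end T21 → 0
Peak is 4, at 12 (T18, T19, T20, T21).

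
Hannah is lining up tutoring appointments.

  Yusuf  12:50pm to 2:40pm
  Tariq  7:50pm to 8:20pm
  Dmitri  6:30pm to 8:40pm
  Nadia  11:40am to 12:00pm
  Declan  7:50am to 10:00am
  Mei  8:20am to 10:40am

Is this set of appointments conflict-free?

Sorted by start: Declan, Mei, Nadia, Yusuf, Dmitri, Tariq.
Mei starts before Declan ends → Declan and Mei overlap.
That's a conflict, so the schedule is not conflict-free.

No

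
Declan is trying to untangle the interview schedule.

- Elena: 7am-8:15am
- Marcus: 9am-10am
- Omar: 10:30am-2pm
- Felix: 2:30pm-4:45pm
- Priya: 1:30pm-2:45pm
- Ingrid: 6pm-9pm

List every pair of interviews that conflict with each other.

Felix & Priya, Omar & Priya

Sorted by start: Elena, Marcus, Omar, Priya, Felix, Ingrid.
Marcus starts after Elena ends; Elena is clear from here.
Omar starts after Marcus ends; Marcus is clear from here.
Priya starts before Omar ends → Omar and Priya overlap.
Felix starts after Omar ends; Omar is clear from here.
Felix starts before Priya ends → Priya and Felix overlap.
Ingrid starts after Priya ends.
Ingrid starts after Felix ends.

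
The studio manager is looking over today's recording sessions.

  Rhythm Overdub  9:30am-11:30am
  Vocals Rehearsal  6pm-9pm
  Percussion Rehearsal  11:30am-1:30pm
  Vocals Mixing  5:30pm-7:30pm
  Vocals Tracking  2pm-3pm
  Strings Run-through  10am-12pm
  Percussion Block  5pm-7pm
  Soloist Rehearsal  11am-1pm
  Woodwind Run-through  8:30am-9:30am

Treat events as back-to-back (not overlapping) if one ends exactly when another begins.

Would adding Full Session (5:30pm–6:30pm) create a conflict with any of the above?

Yes — it overlaps Percussion Block, Vocals Mixing, Vocals Rehearsal

Woodwind Run-through: ends 9:30am at or before Full Session starts 5:30pm → clear.
Rhythm Overdub: ends 11:30am at or before Full Session starts 5:30pm → clear.
Strings Run-through: ends 12pm at or before Full Session starts 5:30pm → clear.
Soloist Rehearsal: ends 1pm at or before Full Session starts 5:30pm → clear.
Percussion Rehearsal: ends 1:30pm at or before Full Session starts 5:30pm → clear.
Vocals Tracking: ends 3pm at or before Full Session starts 5:30pm → clear.
Percussion Block: starts 5pm before Full Session ends 6:30pm, and ends 7pm after Full Session starts 5:30pm → overlap.
Vocals Mixing: starts 5:30pm before Full Session ends 6:30pm, and ends 7:30pm after Full Session starts 5:30pm → overlap.
Vocals Rehearsal: starts 6pm before Full Session ends 6:30pm, and ends 9pm after Full Session starts 5:30pm → overlap.
Full Session overlaps Vocals Mixing, Percussion Block, Vocals Rehearsal.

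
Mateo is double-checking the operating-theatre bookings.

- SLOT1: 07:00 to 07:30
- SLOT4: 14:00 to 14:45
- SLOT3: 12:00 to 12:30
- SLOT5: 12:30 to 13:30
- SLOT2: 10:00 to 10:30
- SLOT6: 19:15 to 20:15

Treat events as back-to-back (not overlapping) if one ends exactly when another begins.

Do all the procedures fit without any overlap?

Two intervals overlap when each starts before the other ends.
Sorted by start: SLOT1, SLOT2, SLOT3, SLOT5, SLOT4, SLOT6.
SLOT2 starts after SLOT1 ends, so SLOT1 has no further overlaps.
SLOT3 starts after SLOT2 ends, so SLOT2 has no further overlaps.
SLOT5 starts exactly when SLOT3 ends (back-to-back, no overlap), so SLOT3 has no further overlaps.
SLOT4 starts after SLOT5 ends, so SLOT5 has no further overlaps.
SLOT6 starts after SLOT4 ends.
Every pair is clear; the schedule has no overlaps.

Yes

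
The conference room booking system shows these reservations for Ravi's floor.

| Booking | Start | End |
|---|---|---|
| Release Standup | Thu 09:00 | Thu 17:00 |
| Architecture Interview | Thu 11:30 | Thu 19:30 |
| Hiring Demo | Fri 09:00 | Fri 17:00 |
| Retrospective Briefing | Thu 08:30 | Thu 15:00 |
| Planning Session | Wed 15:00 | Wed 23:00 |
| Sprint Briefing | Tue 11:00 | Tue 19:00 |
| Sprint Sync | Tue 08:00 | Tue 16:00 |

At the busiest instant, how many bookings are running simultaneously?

Sweep the timeline, counting +1 at each start and −1 at each end (ends before starts at a tie):
Tue 08:00 start Sprint Sync → 1
Tue 11:00 start Sprint Briefing → 2
Tue 16:00 end Sprint Sync → 1
Tue 19:00 end Sprint Briefing → 0
Wed 15:00 start Planning Session → 1
Wed 23:00 end Planning Session → 0
Thu 08:30 start Retrospective Briefing → 1
Thu 09:00 start Release Standup → 2
Thu 11:30 start Architecture Interview → 3
Thu 15:00 end Retrospective Briefing → 2
Thu 17:00 end Release Standup → 1
Thu 19:30 end Architecture Interview → 0
Fri 09:00 start Hiring Demo → 1
Fri 17:00 end Hiring Demo → 0
Peak is 3, at Thu 11:30 (Architecture Interview, Release Standup, Retrospective Briefing).

3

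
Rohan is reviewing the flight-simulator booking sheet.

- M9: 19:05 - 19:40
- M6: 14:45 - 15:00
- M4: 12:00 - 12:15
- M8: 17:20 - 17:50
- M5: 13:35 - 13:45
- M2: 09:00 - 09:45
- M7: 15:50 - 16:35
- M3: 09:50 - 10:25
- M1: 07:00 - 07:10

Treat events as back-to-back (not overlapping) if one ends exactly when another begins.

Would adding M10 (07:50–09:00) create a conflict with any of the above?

No — it doesn't clash with anything

M1: ends 07:10 at or before M10 starts 07:50 → clear.
M2: starts 09:00 at or after M10 ends 09:00 → clear.
M3: starts 09:50 at or after M10 ends 09:00 → clear.
M4: starts 12:00 at or after M10 ends 09:00 → clear.
M5: starts 13:35 at or after M10 ends 09:00 → clear.
M6: starts 14:45 at or after M10 ends 09:00 → clear.
M7: starts 15:50 at or after M10 ends 09:00 → clear.
M8: starts 17:20 at or after M10 ends 09:00 → clear.
M9: starts 19:05 at or after M10 ends 09:00 → clear.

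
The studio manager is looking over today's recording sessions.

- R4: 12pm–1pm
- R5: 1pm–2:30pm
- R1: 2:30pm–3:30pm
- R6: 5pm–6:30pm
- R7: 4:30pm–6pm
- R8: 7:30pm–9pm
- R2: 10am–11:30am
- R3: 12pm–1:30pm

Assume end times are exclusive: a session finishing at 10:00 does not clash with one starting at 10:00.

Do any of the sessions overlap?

Yes

Sorted by start: R2, R3, R4, R5, R1, R7, R6, R8.
R3 starts after R2 ends, so nothing later overlaps R2 either.
R4 starts before R3 ends → R3 and R4 overlap.
That's a conflict, so the schedule is not conflict-free.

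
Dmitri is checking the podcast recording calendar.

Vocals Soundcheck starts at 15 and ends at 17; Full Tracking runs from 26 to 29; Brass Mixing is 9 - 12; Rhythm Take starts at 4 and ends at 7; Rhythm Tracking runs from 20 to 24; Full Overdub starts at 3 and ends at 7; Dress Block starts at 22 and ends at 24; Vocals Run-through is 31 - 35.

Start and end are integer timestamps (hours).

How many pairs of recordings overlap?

Sorted by start: Full Overdub, Rhythm Take, Brass Mixing, Vocals Soundcheck, Rhythm Tracking, Dress Block, Full Tracking, Vocals Run-through.
Rhythm Take starts before Full Overdub ends → Full Overdub and Rhythm Take overlap.
Brass Mixing starts after Full Overdub ends, so nothing later overlaps Full Overdub either.
Brass Mixing starts after Rhythm Take ends, so nothing later overlaps Rhythm Take either.
Vocals Soundcheck starts after Brass Mixing ends, so nothing later overlaps Brass Mixing either.
Rhythm Tracking starts after Vocals Soundcheck ends, so nothing later overlaps Vocals Soundcheck either.
Dress Block starts before Rhythm Tracking ends → Rhythm Tracking and Dress Block overlap.
Full Tracking starts after Rhythm Tracking ends, so nothing later overlaps Rhythm Tracking either.
Full Tracking starts after Dress Block ends, so nothing later overlaps Dress Block either.
Vocals Run-through starts after Full Tracking ends.
Overlapping pairs: Dress Block & Rhythm Tracking, Full Overdub & Rhythm Take — 2 in total.

2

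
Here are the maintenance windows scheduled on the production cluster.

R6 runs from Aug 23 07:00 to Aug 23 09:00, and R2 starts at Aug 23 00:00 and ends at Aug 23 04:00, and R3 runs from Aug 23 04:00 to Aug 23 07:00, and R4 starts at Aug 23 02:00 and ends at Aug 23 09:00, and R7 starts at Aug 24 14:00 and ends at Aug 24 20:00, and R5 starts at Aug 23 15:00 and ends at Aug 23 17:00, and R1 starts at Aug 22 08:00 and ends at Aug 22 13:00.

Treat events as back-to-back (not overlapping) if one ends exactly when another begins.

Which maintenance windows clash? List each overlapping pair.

R2 & R4, R3 & R4, R4 & R6

Sorted by start: R1, R2, R4, R3, R6, R5, R7.
R2 starts after R1 ends; R1 is clear from here.
R4 starts before R2 ends → R2 and R4 overlap.
R3 starts exactly when R2 ends (back-to-back, no overlap); R2 is clear from here.
R3 starts before R4 ends → R4 and R3 overlap.
R6 starts before R4 ends → R4 and R6 overlap.
R5 starts after R4 ends; R4 is clear from here.
R6 starts exactly when R3 ends (back-to-back, no overlap); R3 is clear from here.
R5 starts after R6 ends; R6 is clear from here.
R7 starts after R5 ends.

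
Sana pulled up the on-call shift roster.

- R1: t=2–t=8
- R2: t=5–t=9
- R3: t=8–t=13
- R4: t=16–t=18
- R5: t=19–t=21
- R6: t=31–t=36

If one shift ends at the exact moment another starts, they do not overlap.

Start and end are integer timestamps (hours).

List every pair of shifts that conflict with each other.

R1 & R2, R2 & R3

Sorted by start: R1, R2, R3, R4, R5, R6.
R2 starts before R1 ends → R1 and R2 overlap.
R3 starts exactly when R1 ends (back-to-back, no overlap); R1 is clear from here.
R3 starts before R2 ends → R2 and R3 overlap.
R4 starts after R2 ends; R2 is clear from here.
R4 starts after R3 ends; R3 is clear from here.
R5 starts after R4 ends; R4 is clear from here.
R6 starts after R5 ends.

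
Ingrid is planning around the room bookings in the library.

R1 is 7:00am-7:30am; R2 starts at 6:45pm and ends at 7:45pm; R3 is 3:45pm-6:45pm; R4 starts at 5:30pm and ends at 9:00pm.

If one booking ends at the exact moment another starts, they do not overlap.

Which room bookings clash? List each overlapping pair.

R2 & R4, R3 & R4

Two intervals overlap when each starts before the other ends.
Sorted by start: R1, R3, R4, R2.
R3 starts after R1 ends; R1 is clear from here.
R4 starts before R3 ends → R3 and R4 overlap.
R2 starts exactly when R3 ends (back-to-back, no overlap).
R2 starts before R4 ends → R4 and R2 overlap.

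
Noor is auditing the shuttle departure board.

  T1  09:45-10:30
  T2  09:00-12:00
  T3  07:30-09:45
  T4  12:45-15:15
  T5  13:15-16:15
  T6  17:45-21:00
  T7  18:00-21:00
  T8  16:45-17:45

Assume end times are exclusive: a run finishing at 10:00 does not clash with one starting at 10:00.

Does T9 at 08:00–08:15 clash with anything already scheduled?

Yes — it overlaps T3

T3: starts 07:30 before T9 ends 08:15, and ends 09:45 after T9 starts 08:00 → overlap.
T2: starts 09:00 at or after T9 ends 08:15 → clear.
T1: starts 09:45 at or after T9 ends 08:15 → clear.
T4: starts 12:45 at or after T9 ends 08:15 → clear.
T5: starts 13:15 at or after T9 ends 08:15 → clear.
T8: starts 16:45 at or after T9 ends 08:15 → clear.
T6: starts 17:45 at or after T9 ends 08:15 → clear.
T7: starts 18:00 at or after T9 ends 08:15 → clear.
T9 overlaps T3.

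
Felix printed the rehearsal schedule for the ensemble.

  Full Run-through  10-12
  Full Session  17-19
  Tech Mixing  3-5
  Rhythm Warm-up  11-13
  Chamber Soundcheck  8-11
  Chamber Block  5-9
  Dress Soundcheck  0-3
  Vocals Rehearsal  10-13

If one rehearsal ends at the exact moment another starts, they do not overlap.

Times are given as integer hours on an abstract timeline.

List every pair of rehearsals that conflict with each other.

Chamber Block & Chamber Soundcheck, Chamber Soundcheck & Full Run-through, Chamber Soundcheck & Vocals Rehearsal, Full Run-through & Rhythm Warm-up, Full Run-through & Vocals Rehearsal, Rhythm Warm-up & Vocals Rehearsal

Two intervals overlap when each starts before the other ends.
Sorted by start: Dress Soundcheck, Tech Mixing, Chamber Block, Chamber Soundcheck, Vocals Rehearsal, Full Run-through, Rhythm Warm-up, Full Session.
Tech Mixing starts exactly when Dress Soundcheck ends (back-to-back, no overlap) — done with Dress Soundcheck.
Chamber Block starts exactly when Tech Mixing ends (back-to-back, no overlap) — done with Tech Mixing.
Chamber Soundcheck starts before Chamber Block ends → Chamber Block and Chamber Soundcheck overlap.
Vocals Rehearsal starts after Chamber Block ends — done with Chamber Block.
Vocals Rehearsal starts before Chamber Soundcheck ends → Chamber Soundcheck and Vocals Rehearsal overlap.
Full Run-through starts before Chamber Soundcheck ends → Chamber Soundcheck and Full Run-through overlap.
Rhythm Warm-up starts exactly when Chamber Soundcheck ends (back-to-back, no overlap) — done with Chamber Soundcheck.
Full Run-through starts before Vocals Rehearsal ends → Vocals Rehearsal and Full Run-through overlap.
Rhythm Warm-up starts before Vocals Rehearsal ends → Vocals Rehearsal and Rhythm Warm-up overlap.
Full Session starts after Vocals Rehearsal ends.
Rhythm Warm-up starts before Full Run-through ends → Full Run-through and Rhythm Warm-up overlap.
Full Session starts after Full Run-through ends.
Full Session starts after Rhythm Warm-up ends.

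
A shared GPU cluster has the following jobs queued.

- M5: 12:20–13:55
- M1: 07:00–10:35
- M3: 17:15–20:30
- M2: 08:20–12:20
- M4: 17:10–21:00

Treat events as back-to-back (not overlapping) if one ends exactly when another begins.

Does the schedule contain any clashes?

Sorted by start: M1, M2, M5, M4, M3.
M2 starts before M1 ends → M1 and M2 overlap.
That's a conflict, so the schedule is not conflict-free.

Yes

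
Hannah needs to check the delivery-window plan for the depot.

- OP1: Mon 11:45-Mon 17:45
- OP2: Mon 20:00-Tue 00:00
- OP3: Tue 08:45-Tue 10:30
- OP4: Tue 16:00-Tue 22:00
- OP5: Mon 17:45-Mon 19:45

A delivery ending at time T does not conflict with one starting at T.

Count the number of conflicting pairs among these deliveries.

Sorted by start: OP1, OP5, OP2, OP3, OP4.
OP5 starts exactly when OP1 ends (back-to-back, no overlap), so nothing later overlaps OP1 either.
OP2 starts after OP5 ends, so nothing later overlaps OP5 either.
OP3 starts after OP2 ends, so nothing later overlaps OP2 either.
OP4 starts after OP3 ends.
No pair overlaps.

0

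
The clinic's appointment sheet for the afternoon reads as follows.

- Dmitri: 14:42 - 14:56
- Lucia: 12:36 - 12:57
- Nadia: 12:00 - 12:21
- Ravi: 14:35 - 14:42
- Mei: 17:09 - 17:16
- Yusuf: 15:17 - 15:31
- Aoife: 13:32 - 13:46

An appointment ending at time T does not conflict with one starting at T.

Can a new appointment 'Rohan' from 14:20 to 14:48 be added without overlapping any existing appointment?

Nadia: ends 12:21 at or before Rohan starts 14:20 → clear.
Lucia: ends 12:57 at or before Rohan starts 14:20 → clear.
Aoife: ends 13:46 at or before Rohan starts 14:20 → clear.
Ravi: starts 14:35 before Rohan ends 14:48, and ends 14:42 after Rohan starts 14:20 → overlap.
Dmitri: starts 14:42 before Rohan ends 14:48, and ends 14:56 after Rohan starts 14:20 → overlap.
Yusuf: starts 15:17 at or after Rohan ends 14:48 → clear.
Mei: starts 17:09 at or after Rohan ends 14:48 → clear.
Rohan overlaps Ravi, Dmitri.

No — it overlaps Dmitri, Ravi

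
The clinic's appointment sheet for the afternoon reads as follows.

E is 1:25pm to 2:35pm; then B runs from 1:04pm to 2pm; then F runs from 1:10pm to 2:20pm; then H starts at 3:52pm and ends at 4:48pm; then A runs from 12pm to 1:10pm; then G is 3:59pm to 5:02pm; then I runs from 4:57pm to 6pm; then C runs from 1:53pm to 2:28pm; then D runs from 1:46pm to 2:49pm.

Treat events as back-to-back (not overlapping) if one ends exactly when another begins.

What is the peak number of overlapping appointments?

5

Sweep the timeline, counting +1 at each start and −1 at each end (ends before starts at a tie):
12pm start A → 1
1:04pm start B → 2
1:10pm end A → 1
1:10pm start F → 2
1:25pm start E → 3
1:46pm start D → 4
1:53pm start C → 5
2pm end B → 4
2:20pm end F → 3
2:28pm end C → 2
2:35pm end E → 1
2:49pm end D → 0
3:52pm start H → 1
3:59pm start G → 2
4:48pm end H → 1
4:57pm start I → 2
5:02pm end G → 1
6pm end I → 0
Peak is 5, at 1:53pm (B, C, D, E, F).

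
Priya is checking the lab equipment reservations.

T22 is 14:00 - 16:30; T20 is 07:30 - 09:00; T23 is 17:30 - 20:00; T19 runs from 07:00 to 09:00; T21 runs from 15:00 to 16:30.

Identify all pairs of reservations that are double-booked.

Sorted by start: T19, T20, T22, T21, T23.
T20 starts before T19 ends → T19 and T20 overlap.
T22 starts after T19 ends, so T19 has no further overlaps.
T22 starts after T20 ends, so T20 has no further overlaps.
T21 starts before T22 ends → T22 and T21 overlap.
T23 starts after T22 ends.
T23 starts after T21 ends.

T19 & T20, T21 & T22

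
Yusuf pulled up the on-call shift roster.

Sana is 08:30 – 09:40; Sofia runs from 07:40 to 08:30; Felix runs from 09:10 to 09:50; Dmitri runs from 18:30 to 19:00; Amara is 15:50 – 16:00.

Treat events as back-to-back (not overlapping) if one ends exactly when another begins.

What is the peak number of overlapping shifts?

2

Sweep the timeline, counting +1 at each start and −1 at each end (ends before starts at a tie):
07:40 start Sofia → 1
08:30 end Sofia → 0
08:30 start Sana → 1
09:10 start Felix → 2
09:40 end Sana → 1
09:50 end Felix → 0
15:50 start Amara → 1
16:00 end Amara → 0
18:30 start Dmitri → 1
19:00 end Dmitri → 0
Peak is 2, at 09:10 (Felix, Sana).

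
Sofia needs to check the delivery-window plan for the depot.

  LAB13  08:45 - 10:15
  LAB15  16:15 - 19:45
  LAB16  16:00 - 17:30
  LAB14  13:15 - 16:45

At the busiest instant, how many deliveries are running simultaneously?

Sweep the timeline, counting +1 at each start and −1 at each end (ends before starts at a tie):
08:45 start LAB13 → 1
10:15 end LAB13 → 0
13:15 start LAB14 → 1
16:00 start LAB16 → 2
16:15 start LAB15 → 3
16:45 end LAB14 → 2
17:30 end LAB16 → 1
19:45 end LAB15 → 0
Peak is 3, at 16:15 (LAB14, LAB15, LAB16).

3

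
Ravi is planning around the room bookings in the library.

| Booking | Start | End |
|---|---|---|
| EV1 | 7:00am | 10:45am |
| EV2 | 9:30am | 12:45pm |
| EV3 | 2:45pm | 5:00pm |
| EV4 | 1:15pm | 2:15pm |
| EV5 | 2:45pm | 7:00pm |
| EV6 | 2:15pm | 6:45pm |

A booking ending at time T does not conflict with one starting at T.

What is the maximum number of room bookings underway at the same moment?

3

Walk through starts and ends in time order (an end at T is processed before a start at T):
7:00am start EV1 → 1
9:30am start EV2 → 2
10:45am end EV1 → 1
12:45pm end EV2 → 0
1:15pm start EV4 → 1
2:15pm end EV4 → 0
2:15pm start EV6 → 1
2:45pm start EV3 → 2
2:45pm start EV5 → 3
5:00pm end EV3 → 2
6:45pm end EV6 → 1
7:00pm end EV5 → 0
Peak is 3, at 2:45pm (EV3, EV5, EV6).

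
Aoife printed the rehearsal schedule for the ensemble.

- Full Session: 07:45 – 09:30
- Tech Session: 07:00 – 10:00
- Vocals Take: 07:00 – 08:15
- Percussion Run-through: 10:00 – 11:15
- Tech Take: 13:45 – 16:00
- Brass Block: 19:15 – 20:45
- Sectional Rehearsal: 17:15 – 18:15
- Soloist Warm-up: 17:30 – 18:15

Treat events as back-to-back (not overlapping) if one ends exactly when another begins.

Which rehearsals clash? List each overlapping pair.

Full Session & Tech Session, Full Session & Vocals Take, Sectional Rehearsal & Soloist Warm-up, Tech Session & Vocals Take

Sorted by start: Tech Session, Vocals Take, Full Session, Percussion Run-through, Tech Take, Sectional Rehearsal, Soloist Warm-up, Brass Block.
Vocals Take starts before Tech Session ends → Tech Session and Vocals Take overlap.
Full Session starts before Tech Session ends → Tech Session and Full Session overlap.
Percussion Run-through starts exactly when Tech Session ends (back-to-back, no overlap); Tech Session is clear from here.
Full Session starts before Vocals Take ends → Vocals Take and Full Session overlap.
Percussion Run-through starts after Vocals Take ends; Vocals Take is clear from here.
Percussion Run-through starts after Full Session ends; Full Session is clear from here.
Tech Take starts after Percussion Run-through ends; Percussion Run-through is clear from here.
Sectional Rehearsal starts after Tech Take ends; Tech Take is clear from here.
Soloist Warm-up starts before Sectional Rehearsal ends → Sectional Rehearsal and Soloist Warm-up overlap.
Brass Block starts after Sectional Rehearsal ends.
Brass Block starts after Soloist Warm-up ends.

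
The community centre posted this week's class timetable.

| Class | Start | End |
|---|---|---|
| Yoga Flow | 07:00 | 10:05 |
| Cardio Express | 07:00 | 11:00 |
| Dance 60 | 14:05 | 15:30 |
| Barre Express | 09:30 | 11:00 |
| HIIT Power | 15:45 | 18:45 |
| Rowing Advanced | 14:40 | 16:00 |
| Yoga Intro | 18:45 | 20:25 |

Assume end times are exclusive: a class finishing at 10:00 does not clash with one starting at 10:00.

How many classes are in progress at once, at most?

3

Walk through starts and ends in time order (an end at T is processed before a start at T):
07:00 start Cardio Express → 1
07:00 start Yoga Flow → 2
09:30 start Barre Express → 3
10:05 end Yoga Flow → 2
11:00 end Barre Express → 1
11:00 end Cardio Express → 0
14:05 start Dance 60 → 1
14:40 start Rowing Advanced → 2
15:30 end Dance 60 → 1
15:45 start HIIT Power → 2
16:00 end Rowing Advanced → 1
18:45 end HIIT Power → 0
18:45 start Yoga Intro → 1
20:25 end Yoga Intro → 0
Peak is 3, at 09:30 (Barre Express, Cardio Express, Yoga Flow).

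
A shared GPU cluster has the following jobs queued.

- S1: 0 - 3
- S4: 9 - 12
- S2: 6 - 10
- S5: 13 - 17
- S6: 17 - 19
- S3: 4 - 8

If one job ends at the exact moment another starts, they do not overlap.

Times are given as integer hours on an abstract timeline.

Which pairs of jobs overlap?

Sorted by start: S1, S3, S2, S4, S5, S6.
S3 starts after S1 ends, so S1 has no further overlaps.
S2 starts before S3 ends → S3 and S2 overlap.
S4 starts after S3 ends, so S3 has no further overlaps.
S4 starts before S2 ends → S2 and S4 overlap.
S5 starts after S2 ends, so S2 has no further overlaps.
S5 starts after S4 ends, so S4 has no further overlaps.
S6 starts exactly when S5 ends (back-to-back, no overlap).

S2 & S3, S2 & S4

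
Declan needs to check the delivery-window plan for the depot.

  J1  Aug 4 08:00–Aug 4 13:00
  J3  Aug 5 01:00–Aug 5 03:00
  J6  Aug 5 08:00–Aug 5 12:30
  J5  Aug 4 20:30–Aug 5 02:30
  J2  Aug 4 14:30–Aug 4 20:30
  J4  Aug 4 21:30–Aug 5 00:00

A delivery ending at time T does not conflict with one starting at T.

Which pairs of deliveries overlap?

Sorted by start: J1, J2, J5, J4, J3, J6.
J2 starts after J1 ends; J1 is clear from here.
J5 starts exactly when J2 ends (back-to-back, no overlap); J2 is clear from here.
J4 starts before J5 ends → J5 and J4 overlap.
J3 starts before J5 ends → J5 and J3 overlap.
J6 starts after J5 ends.
J3 starts after J4 ends; J4 is clear from here.
J6 starts after J3 ends.

J3 & J5, J4 & J5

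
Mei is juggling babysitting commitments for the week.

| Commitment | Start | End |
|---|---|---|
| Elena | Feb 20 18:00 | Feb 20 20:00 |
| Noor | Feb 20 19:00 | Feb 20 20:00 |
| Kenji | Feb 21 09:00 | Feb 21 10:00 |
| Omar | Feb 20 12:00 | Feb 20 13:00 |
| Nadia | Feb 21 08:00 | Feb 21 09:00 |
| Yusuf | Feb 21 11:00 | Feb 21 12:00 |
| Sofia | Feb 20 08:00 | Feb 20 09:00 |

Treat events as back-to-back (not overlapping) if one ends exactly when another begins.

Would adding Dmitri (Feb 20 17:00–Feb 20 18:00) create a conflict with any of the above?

No — it doesn't clash with anything

Sofia: ends Feb 20 09:00 at or before Dmitri starts Feb 20 17:00 → clear.
Omar: ends Feb 20 13:00 at or before Dmitri starts Feb 20 17:00 → clear.
Elena: starts Feb 20 18:00 at or after Dmitri ends Feb 20 18:00 → clear.
Noor: starts Feb 20 19:00 at or after Dmitri ends Feb 20 18:00 → clear.
Nadia: starts Feb 21 08:00 at or after Dmitri ends Feb 20 18:00 → clear.
Kenji: starts Feb 21 09:00 at or after Dmitri ends Feb 20 18:00 → clear.
Yusuf: starts Feb 21 11:00 at or after Dmitri ends Feb 20 18:00 → clear.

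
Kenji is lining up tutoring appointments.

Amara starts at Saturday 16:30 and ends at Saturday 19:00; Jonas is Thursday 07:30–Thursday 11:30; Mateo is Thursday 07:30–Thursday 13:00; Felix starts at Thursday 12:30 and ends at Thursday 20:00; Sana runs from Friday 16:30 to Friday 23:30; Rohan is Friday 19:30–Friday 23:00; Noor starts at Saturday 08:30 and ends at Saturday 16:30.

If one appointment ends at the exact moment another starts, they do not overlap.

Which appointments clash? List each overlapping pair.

Felix & Mateo, Jonas & Mateo, Rohan & Sana

Sorted by start: Jonas, Mateo, Felix, Sana, Rohan, Noor, Amara.
Mateo starts before Jonas ends → Jonas and Mateo overlap.
Felix starts after Jonas ends — done with Jonas.
Felix starts before Mateo ends → Mateo and Felix overlap.
Sana starts after Mateo ends — done with Mateo.
Sana starts after Felix ends — done with Felix.
Rohan starts before Sana ends → Sana and Rohan overlap.
Noor starts after Sana ends — done with Sana.
Noor starts after Rohan ends — done with Rohan.
Amara starts exactly when Noor ends (back-to-back, no overlap).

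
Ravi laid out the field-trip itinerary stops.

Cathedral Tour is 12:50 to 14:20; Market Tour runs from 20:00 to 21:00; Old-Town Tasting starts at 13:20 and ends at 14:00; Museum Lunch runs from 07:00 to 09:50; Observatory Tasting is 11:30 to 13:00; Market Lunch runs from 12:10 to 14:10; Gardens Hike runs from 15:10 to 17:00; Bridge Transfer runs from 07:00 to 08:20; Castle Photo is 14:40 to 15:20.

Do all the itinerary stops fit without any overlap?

Two intervals overlap when each starts before the other ends.
Sorted by start: Bridge Transfer, Museum Lunch, Observatory Tasting, Market Lunch, Cathedral Tour, Old-Town Tasting, Castle Photo, Gardens Hike, Market Tour.
Museum Lunch starts before Bridge Transfer ends → Bridge Transfer and Museum Lunch overlap.
That's a conflict, so the schedule is not conflict-free.

No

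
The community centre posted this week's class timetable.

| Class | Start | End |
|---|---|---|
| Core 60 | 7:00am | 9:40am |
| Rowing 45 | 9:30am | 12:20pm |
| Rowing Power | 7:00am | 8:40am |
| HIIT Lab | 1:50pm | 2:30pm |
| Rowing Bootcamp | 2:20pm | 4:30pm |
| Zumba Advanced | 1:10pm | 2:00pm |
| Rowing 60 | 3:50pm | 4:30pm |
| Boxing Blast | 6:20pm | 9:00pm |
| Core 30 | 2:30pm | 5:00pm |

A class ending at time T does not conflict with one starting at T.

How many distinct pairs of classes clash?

7

Two intervals overlap when each starts before the other ends.
Sorted by start: Core 60, Rowing Power, Rowing 45, Zumba Advanced, HIIT Lab, Rowing Bootcamp, Core 30, Rowing 60, Boxing Blast.
Rowing Power starts before Core 60 ends → Core 60 and Rowing Power overlap.
Rowing 45 starts before Core 60 ends → Core 60 and Rowing 45 overlap.
Zumba Advanced starts after Core 60 ends — done with Core 60.
Rowing 45 starts after Rowing Power ends — done with Rowing Power.
Zumba Advanced starts after Rowing 45 ends — done with Rowing 45.
HIIT Lab starts before Zumba Advanced ends → Zumba Advanced and HIIT Lab overlap.
Rowing Bootcamp starts after Zumba Advanced ends — done with Zumba Advanced.
Rowing Bootcamp starts before HIIT Lab ends → HIIT Lab and Rowing Bootcamp overlap.
Core 30 starts exactly when HIIT Lab ends (back-to-back, no overlap) — done with HIIT Lab.
Core 30 starts before Rowing Bootcamp ends → Rowing Bootcamp and Core 30 overlap.
Rowing 60 starts before Rowing Bootcamp ends → Rowing Bootcamp and Rowing 60 overlap.
Boxing Blast starts after Rowing Bootcamp ends.
Rowing 60 starts before Core 30 ends → Core 30 and Rowing 60 overlap.
Boxing Blast starts after Core 30 ends.
Boxing Blast starts after Rowing 60 ends.
Overlapping pairs: Core 30 & Rowing 60, Core 30 & Rowing Bootcamp, Core 60 & Rowing 45, Core 60 & Rowing Power, HIIT Lab & Rowing Bootcamp, HIIT Lab & Zumba Advanced, Rowing 60 & Rowing Bootcamp — 7 in total.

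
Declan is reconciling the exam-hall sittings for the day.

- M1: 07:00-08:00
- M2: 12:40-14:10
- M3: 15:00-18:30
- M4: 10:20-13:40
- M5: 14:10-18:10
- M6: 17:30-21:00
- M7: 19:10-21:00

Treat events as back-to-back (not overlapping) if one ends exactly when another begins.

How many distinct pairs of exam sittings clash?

Check each pair: they overlap iff neither finishes before the other starts.
Sorted by start: M1, M4, M2, M5, M3, M6, M7.
M4 starts after M1 ends; M1 is clear from here.
M2 starts before M4 ends → M4 and M2 overlap.
M5 starts after M4 ends; M4 is clear from here.
M5 starts exactly when M2 ends (back-to-back, no overlap); M2 is clear from here.
M3 starts before M5 ends → M5 and M3 overlap.
M6 starts before M5 ends → M5 and M6 overlap.
M7 starts after M5 ends.
M6 starts before M3 ends → M3 and M6 overlap.
M7 starts after M3 ends.
M7 starts before M6 ends → M6 and M7 overlap.
Overlapping pairs: M2 & M4, M3 & M5, M3 & M6, M5 & M6, M6 & M7 — 5 in total.

5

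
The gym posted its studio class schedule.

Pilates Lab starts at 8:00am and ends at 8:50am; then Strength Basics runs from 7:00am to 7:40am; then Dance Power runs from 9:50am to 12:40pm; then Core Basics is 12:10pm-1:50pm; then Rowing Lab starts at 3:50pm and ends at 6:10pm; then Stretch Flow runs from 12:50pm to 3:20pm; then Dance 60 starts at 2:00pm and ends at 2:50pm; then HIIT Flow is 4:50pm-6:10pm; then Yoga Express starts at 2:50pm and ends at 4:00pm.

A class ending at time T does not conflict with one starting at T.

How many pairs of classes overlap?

Two intervals overlap when each starts before the other ends.
Sorted by start: Strength Basics, Pilates Lab, Dance Power, Core Basics, Stretch Flow, Dance 60, Yoga Express, Rowing Lab, HIIT Flow.
Pilates Lab starts after Strength Basics ends, so Strength Basics has no further overlaps.
Dance Power starts after Pilates Lab ends, so Pilates Lab has no further overlaps.
Core Basics starts before Dance Power ends → Dance Power and Core Basics overlap.
Stretch Flow starts after Dance Power ends, so Dance Power has no further overlaps.
Stretch Flow starts before Core Basics ends → Core Basics and Stretch Flow overlap.
Dance 60 starts after Core Basics ends, so Core Basics has no further overlaps.
Dance 60 starts before Stretch Flow ends → Stretch Flow and Dance 60 overlap.
Yoga Express starts before Stretch Flow ends → Stretch Flow and Yoga Express overlap.
Rowing Lab starts after Stretch Flow ends, so Stretch Flow has no further overlaps.
Yoga Express starts exactly when Dance 60 ends (back-to-back, no overlap), so Dance 60 has no further overlaps.
Rowing Lab starts before Yoga Express ends → Yoga Express and Rowing Lab overlap.
HIIT Flow starts after Yoga Express ends.
HIIT Flow starts before Rowing Lab ends → Rowing Lab and HIIT Flow overlap.
Overlapping pairs: Core Basics & Dance Power, Core Basics & Stretch Flow, Dance 60 & Stretch Flow, HIIT Flow & Rowing Lab, Rowing Lab & Yoga Express, Stretch Flow & Yoga Express — 6 in total.

6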